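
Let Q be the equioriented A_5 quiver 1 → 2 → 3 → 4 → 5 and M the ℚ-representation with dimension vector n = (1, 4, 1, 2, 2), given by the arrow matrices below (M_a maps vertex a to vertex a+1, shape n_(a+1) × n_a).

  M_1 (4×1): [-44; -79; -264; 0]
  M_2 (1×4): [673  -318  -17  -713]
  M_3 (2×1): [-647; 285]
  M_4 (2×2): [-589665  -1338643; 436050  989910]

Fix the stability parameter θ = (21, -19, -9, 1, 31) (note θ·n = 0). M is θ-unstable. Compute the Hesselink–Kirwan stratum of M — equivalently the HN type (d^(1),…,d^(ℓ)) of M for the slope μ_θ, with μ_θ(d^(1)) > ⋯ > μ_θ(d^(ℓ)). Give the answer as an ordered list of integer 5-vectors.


Barcode: M ≅ I[1,4], I[2,2]^3, I[4,5], I[5,5]. HN layers by μ_θ (4 steps, strictly decreasing):
  μ^(1)=31; μ^(2)=1; μ^(3)=-7/3; μ^(4)=-19

((0, 0, 0, 0, 2); (0, 0, 0, 2, 0); (1, 1, 1, 0, 0); (0, 3, 0, 0, 0))


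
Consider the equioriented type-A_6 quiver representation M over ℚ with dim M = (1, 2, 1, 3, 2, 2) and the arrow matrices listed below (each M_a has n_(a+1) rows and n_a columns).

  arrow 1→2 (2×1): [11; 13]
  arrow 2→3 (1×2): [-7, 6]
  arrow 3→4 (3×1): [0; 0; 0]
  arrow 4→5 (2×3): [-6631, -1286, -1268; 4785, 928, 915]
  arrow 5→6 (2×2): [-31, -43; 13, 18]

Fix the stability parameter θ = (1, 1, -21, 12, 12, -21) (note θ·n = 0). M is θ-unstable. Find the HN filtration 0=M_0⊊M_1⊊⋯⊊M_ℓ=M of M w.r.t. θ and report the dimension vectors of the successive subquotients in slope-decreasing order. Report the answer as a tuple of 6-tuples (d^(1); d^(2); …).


Barcode: M ≅ I[1,3], I[2,2], I[4,4], I[4,6]^2. HN layers by μ_θ (3 steps, strictly decreasing):
  μ^(1)=12; μ^(2)=1; μ^(3)=-19/3

((0, 0, 0, 1, 0, 0); (0, 1, 0, 2, 2, 2); (1, 1, 1, 0, 0, 0))


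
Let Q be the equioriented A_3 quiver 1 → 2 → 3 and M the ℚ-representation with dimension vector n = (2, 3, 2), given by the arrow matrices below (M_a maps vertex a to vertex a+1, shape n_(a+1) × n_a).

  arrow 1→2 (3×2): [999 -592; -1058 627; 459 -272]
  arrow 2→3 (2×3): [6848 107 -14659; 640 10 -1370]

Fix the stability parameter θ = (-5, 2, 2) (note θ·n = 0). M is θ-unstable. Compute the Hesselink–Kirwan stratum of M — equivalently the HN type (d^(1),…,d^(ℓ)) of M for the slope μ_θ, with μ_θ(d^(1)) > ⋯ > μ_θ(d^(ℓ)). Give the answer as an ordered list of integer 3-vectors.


Via rank(M_{q-1}∘⋯∘M_p): M ≅ I[1,2], I[1,3], I[2,2], I[3,3].
μ_θ-semistable layers: μ^(1)=2; μ^(2)=-5

((0, 3, 2); (2, 0, 0))


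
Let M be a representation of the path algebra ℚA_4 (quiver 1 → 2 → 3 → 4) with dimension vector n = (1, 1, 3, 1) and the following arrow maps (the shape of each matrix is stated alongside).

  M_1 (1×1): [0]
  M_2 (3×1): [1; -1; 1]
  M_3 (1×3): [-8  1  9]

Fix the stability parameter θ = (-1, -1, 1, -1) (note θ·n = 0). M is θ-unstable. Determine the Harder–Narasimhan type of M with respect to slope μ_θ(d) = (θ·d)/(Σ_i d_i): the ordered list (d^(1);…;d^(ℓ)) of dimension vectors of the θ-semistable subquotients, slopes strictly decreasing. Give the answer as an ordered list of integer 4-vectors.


Interval decomposition of M: I[1,1], I[2,3], I[3,3], I[3,4].
HN type (ℓ=3): μ^(1)=1; μ^(2)=0; μ^(3)=-1

((0, 0, 2, 0); (0, 0, 1, 1); (1, 1, 0, 0))


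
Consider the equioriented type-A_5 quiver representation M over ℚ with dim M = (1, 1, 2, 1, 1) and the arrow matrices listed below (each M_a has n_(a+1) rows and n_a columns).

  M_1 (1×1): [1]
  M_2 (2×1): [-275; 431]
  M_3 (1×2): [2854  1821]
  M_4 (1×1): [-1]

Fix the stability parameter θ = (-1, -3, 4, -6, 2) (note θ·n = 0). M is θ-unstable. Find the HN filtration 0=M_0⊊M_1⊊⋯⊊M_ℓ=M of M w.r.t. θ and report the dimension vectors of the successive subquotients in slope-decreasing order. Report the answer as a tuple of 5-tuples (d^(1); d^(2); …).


Via rank(M_{q-1}∘⋯∘M_p): M ≅ I[1,5], I[3,3].
μ_θ-semistable layers: μ^(1)=4; μ^(2)=2; μ^(3)=-1; μ^(4)=-2

((0, 0, 1, 0, 0); (0, 0, 0, 0, 1); (0, 0, 1, 1, 0); (1, 1, 0, 0, 0))


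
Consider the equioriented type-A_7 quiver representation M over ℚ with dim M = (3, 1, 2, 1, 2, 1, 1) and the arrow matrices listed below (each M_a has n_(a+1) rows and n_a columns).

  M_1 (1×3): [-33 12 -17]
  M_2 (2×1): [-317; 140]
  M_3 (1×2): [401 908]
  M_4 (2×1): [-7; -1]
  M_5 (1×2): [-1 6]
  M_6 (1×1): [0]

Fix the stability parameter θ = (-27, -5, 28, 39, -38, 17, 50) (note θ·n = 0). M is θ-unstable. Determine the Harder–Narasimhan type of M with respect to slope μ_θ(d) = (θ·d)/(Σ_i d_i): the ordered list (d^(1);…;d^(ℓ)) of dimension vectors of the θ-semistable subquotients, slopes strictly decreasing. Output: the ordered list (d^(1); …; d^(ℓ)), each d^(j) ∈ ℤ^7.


Interval decomposition of M: I[1,1]^2, I[1,6], I[3,3], I[5,5], I[7,7].
HN type (ℓ=7): μ^(1)=50; μ^(2)=28; μ^(3)=17; μ^(4)=29/3; μ^(5)=-5; μ^(6)=-27; μ^(7)=-38

((0, 0, 0, 0, 0, 0, 1); (0, 0, 1, 0, 0, 0, 0); (0, 0, 0, 0, 0, 1, 0); (0, 0, 1, 1, 1, 0, 0); (0, 1, 0, 0, 0, 0, 0); (3, 0, 0, 0, 0, 0, 0); (0, 0, 0, 0, 1, 0, 0))


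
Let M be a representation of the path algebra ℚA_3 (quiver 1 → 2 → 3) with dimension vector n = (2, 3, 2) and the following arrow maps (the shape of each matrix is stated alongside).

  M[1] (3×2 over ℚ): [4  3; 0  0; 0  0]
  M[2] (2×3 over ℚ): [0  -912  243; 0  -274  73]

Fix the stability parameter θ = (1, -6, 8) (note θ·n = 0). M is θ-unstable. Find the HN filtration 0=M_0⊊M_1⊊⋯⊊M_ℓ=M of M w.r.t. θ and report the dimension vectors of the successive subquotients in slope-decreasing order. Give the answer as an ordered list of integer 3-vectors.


Via rank(M_{q-1}∘⋯∘M_p): M ≅ I[1,1], I[1,2], I[2,3]^2.
μ_θ-semistable layers: μ^(1)=8; μ^(2)=1; μ^(3)=-5/2; μ^(4)=-6

((0, 0, 2); (1, 0, 0); (1, 1, 0); (0, 2, 0))


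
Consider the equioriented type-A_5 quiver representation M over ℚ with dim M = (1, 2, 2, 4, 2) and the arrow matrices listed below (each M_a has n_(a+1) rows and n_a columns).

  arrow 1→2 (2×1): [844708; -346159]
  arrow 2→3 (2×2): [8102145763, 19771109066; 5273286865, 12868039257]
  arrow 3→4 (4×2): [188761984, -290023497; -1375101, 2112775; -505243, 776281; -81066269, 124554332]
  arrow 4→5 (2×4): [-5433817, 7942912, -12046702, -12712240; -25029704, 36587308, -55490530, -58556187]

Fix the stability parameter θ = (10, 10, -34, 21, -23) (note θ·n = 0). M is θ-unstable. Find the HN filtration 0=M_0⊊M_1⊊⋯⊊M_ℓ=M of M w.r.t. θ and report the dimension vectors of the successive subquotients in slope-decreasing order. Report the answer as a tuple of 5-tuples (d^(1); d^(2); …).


Barcode: M ≅ I[1,5], I[2,5], I[4,4]^2. HN layers by μ_θ (4 steps, strictly decreasing):
  μ^(1)=21; μ^(2)=-1; μ^(3)=-14/3; μ^(4)=-12

((0, 0, 0, 2, 0); (0, 0, 0, 2, 2); (1, 1, 1, 0, 0); (0, 1, 1, 0, 0))


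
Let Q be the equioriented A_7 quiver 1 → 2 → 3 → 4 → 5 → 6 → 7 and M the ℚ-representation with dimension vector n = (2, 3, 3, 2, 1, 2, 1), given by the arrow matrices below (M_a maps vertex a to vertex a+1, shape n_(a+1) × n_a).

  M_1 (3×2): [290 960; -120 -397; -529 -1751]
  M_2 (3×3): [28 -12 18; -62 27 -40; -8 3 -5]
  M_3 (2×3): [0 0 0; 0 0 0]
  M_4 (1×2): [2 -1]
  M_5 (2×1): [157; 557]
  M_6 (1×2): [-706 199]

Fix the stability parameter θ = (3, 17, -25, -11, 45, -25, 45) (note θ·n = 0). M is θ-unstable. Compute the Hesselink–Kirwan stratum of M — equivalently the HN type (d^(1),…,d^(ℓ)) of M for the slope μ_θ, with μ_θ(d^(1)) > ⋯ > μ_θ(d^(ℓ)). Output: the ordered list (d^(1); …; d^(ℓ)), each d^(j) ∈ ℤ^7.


Interval decomposition of M: I[1,3]^2, I[2,2], I[3,3], I[4,4], I[4,7], I[6,6].
HN type (ℓ=6): μ^(1)=45; μ^(2)=17; μ^(3)=10; μ^(4)=-5/3; μ^(5)=-11; μ^(6)=-25

((0, 0, 0, 0, 0, 0, 1); (0, 1, 0, 0, 0, 0, 0); (0, 0, 0, 0, 1, 1, 0); (2, 2, 2, 0, 0, 0, 0); (0, 0, 0, 2, 0, 0, 0); (0, 0, 1, 0, 0, 1, 0))


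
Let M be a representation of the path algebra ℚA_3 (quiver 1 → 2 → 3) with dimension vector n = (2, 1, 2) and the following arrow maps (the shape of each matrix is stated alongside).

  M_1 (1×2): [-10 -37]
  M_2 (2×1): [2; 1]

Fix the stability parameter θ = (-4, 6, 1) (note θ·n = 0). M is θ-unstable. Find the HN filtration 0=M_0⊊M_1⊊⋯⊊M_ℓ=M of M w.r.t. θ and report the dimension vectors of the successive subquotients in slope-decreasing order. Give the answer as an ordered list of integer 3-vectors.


Interval decomposition of M: I[1,1], I[1,3], I[3,3].
HN type (ℓ=3): μ^(1)=7/2; μ^(2)=1; μ^(3)=-4

((0, 1, 1); (0, 0, 1); (2, 0, 0))


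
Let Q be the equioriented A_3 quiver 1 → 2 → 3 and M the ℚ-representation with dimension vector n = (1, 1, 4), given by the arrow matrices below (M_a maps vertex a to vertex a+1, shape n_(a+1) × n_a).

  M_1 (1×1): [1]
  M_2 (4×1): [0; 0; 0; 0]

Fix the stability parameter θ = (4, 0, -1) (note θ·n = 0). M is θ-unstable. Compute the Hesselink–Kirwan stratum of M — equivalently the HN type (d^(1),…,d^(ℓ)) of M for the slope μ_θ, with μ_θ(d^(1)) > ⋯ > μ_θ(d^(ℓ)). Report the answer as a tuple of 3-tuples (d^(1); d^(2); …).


Via rank(M_{q-1}∘⋯∘M_p): M ≅ I[1,2], I[3,3]^4.
μ_θ-semistable layers: μ^(1)=2; μ^(2)=-1

((1, 1, 0); (0, 0, 4))


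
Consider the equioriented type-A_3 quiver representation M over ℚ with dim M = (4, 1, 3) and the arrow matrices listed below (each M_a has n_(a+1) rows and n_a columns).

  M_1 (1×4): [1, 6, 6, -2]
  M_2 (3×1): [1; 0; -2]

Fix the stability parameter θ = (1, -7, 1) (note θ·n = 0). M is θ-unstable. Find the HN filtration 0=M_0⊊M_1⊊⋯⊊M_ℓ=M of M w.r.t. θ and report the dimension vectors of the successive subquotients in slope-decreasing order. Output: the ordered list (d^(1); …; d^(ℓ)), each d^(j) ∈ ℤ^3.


Barcode: M ≅ I[1,1]^3, I[1,3], I[3,3]^2. HN layers by μ_θ (2 steps, strictly decreasing):
  μ^(1)=1; μ^(2)=-3

((3, 0, 3); (1, 1, 0))


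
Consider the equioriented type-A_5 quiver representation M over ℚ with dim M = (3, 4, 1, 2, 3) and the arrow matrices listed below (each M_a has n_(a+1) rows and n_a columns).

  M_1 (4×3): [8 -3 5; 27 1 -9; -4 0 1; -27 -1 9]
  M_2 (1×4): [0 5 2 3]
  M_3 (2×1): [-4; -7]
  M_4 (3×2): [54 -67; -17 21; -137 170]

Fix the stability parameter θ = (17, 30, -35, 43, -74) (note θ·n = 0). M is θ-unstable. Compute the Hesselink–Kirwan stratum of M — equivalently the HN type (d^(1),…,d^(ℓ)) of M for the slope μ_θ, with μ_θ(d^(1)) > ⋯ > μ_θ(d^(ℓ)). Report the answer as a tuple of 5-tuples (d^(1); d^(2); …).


Via rank(M_{q-1}∘⋯∘M_p): M ≅ I[1,2]^2, I[1,5], I[2,2], I[4,5], I[5,5].
μ_θ-semistable layers: μ^(1)=30; μ^(2)=17; μ^(3)=-19/5; μ^(4)=-31/2; μ^(5)=-74

((0, 3, 0, 0, 0); (2, 0, 0, 0, 0); (1, 1, 1, 1, 1); (0, 0, 0, 1, 1); (0, 0, 0, 0, 1))


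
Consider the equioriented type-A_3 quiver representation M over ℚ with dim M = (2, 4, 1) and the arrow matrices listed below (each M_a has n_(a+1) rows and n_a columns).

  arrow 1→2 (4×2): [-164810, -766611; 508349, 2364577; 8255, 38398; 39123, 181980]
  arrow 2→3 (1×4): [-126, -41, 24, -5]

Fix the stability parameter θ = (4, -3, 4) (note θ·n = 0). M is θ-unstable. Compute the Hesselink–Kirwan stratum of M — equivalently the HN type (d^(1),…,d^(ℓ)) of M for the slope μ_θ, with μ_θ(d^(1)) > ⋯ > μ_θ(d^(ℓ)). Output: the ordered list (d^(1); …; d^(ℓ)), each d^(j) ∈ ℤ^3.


Barcode: M ≅ I[1,2], I[1,3], I[2,2]^2. HN layers by μ_θ (3 steps, strictly decreasing):
  μ^(1)=4; μ^(2)=1/2; μ^(3)=-3

((0, 0, 1); (2, 2, 0); (0, 2, 0))


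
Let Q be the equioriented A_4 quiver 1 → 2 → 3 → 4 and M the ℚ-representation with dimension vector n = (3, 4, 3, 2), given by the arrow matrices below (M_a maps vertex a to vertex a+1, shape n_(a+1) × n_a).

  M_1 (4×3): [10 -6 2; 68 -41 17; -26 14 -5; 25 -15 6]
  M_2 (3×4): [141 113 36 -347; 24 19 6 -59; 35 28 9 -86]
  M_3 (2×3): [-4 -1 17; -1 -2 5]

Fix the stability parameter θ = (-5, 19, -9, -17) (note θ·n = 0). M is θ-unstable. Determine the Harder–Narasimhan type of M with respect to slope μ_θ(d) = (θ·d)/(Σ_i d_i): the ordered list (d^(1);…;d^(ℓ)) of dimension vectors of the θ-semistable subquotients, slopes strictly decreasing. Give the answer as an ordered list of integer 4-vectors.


Via rank(M_{q-1}∘⋯∘M_p): M ≅ I[1,3], I[1,4]^2, I[2,2].
μ_θ-semistable layers: μ^(1)=19; μ^(2)=5; μ^(3)=-7/3; μ^(4)=-5

((0, 1, 0, 0); (0, 1, 1, 0); (0, 2, 2, 2); (3, 0, 0, 0))


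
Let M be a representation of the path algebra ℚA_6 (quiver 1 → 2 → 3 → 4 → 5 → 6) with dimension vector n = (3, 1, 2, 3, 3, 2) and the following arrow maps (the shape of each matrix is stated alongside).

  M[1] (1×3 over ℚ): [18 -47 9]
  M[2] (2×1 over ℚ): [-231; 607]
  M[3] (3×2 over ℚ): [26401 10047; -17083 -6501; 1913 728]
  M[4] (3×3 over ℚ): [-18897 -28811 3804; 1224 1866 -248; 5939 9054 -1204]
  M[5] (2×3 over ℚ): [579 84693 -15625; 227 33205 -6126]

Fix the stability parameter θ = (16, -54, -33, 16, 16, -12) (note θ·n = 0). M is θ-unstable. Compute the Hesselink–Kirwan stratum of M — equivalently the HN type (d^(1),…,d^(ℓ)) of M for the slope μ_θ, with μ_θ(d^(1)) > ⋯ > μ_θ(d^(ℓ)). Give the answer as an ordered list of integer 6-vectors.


Barcode: M ≅ I[1,1]^2, I[1,6], I[3,6], I[4,5]. HN layers by μ_θ (4 steps, strictly decreasing):
  μ^(1)=16; μ^(2)=20/3; μ^(3)=-71/3; μ^(4)=-33

((2, 0, 0, 1, 1, 0); (0, 0, 0, 2, 2, 2); (1, 1, 1, 0, 0, 0); (0, 0, 1, 0, 0, 0))


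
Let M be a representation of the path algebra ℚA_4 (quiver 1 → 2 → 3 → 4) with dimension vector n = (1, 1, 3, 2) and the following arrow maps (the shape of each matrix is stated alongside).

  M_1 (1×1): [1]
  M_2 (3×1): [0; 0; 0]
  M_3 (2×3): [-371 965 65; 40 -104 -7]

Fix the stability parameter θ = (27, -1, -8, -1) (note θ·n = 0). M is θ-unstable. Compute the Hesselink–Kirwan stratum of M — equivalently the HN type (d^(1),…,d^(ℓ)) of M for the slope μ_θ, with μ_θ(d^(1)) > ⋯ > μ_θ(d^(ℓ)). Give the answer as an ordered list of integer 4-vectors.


Interval decomposition of M: I[1,2], I[3,3], I[3,4]^2.
HN type (ℓ=3): μ^(1)=13; μ^(2)=-1; μ^(3)=-8

((1, 1, 0, 0); (0, 0, 0, 2); (0, 0, 3, 0))


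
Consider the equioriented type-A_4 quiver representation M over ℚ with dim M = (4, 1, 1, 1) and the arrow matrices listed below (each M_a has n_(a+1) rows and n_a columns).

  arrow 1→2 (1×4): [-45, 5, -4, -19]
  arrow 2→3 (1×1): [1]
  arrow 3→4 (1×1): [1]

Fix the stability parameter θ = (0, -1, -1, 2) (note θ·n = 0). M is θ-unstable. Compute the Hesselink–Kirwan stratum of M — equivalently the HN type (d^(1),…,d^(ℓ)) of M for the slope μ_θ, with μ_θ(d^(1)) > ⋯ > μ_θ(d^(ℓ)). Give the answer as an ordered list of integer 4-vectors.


Via rank(M_{q-1}∘⋯∘M_p): M ≅ I[1,1]^3, I[1,4].
μ_θ-semistable layers: μ^(1)=2; μ^(2)=0; μ^(3)=-2/3

((0, 0, 0, 1); (3, 0, 0, 0); (1, 1, 1, 0))


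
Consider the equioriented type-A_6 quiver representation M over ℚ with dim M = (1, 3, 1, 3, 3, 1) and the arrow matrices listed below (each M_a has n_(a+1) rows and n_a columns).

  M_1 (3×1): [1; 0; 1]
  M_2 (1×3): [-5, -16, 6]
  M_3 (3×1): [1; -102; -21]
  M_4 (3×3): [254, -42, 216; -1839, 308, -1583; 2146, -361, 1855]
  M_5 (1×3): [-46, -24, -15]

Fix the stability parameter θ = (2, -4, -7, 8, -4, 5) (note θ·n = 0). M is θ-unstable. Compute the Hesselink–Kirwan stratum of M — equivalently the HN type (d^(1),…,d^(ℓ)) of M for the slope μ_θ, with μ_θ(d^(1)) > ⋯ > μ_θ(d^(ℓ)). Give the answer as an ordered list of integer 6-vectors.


Interval decomposition of M: I[1,6], I[2,2]^2, I[4,4], I[4,5], I[5,5].
HN type (ℓ=5): μ^(1)=8; μ^(2)=5; μ^(3)=2; μ^(4)=-3; μ^(5)=-4

((0, 0, 0, 1, 0, 0); (0, 0, 0, 0, 0, 1); (0, 0, 0, 2, 2, 0); (1, 1, 1, 0, 0, 0); (0, 2, 0, 0, 1, 0))


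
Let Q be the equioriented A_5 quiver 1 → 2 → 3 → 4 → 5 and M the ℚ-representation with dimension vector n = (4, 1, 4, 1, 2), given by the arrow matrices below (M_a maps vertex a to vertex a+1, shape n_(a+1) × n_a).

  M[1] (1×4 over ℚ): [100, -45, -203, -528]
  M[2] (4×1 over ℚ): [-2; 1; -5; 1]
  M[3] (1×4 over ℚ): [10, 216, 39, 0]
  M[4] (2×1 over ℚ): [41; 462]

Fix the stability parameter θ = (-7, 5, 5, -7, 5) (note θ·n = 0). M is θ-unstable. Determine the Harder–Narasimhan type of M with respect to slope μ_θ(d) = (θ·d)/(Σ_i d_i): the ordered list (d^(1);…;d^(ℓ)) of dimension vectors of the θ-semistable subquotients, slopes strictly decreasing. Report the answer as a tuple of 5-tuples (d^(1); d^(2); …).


Interval decomposition of M: I[1,1]^3, I[1,5], I[3,3]^3, I[5,5].
HN type (ℓ=3): μ^(1)=5; μ^(2)=1; μ^(3)=-7

((0, 0, 3, 0, 2); (0, 1, 1, 1, 0); (4, 0, 0, 0, 0))


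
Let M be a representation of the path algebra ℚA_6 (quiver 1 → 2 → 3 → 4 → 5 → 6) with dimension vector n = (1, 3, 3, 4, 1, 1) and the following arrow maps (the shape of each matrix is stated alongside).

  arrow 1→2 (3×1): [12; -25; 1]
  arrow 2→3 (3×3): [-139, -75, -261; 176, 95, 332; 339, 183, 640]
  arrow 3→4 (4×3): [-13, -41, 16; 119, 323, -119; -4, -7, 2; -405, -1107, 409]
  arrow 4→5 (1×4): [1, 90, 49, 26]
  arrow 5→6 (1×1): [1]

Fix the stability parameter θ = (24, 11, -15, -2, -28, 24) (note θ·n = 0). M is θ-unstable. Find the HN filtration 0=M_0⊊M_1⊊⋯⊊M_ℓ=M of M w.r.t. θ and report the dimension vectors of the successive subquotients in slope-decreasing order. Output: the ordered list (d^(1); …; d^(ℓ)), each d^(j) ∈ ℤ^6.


Interval decomposition of M: I[1,6], I[2,4]^2, I[4,4].
HN type (ℓ=2): μ^(1)=24; μ^(2)=-2

((0, 0, 0, 0, 0, 1); (1, 3, 3, 4, 1, 0))


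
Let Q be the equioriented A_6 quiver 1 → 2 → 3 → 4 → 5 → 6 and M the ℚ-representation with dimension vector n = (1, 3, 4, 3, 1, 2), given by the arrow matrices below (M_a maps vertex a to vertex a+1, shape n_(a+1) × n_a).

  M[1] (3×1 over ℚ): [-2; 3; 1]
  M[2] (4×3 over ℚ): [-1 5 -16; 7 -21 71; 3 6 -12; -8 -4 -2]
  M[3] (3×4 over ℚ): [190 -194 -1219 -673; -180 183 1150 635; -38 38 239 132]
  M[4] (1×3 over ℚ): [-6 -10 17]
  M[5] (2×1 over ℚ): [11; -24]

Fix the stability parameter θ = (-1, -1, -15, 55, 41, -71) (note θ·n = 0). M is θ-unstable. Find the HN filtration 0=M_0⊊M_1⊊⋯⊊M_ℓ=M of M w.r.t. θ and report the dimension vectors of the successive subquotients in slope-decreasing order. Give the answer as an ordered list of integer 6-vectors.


Barcode: M ≅ I[1,6], I[2,4]^2, I[3,3], I[6,6]. HN layers by μ_θ (6 steps, strictly decreasing):
  μ^(1)=55; μ^(2)=25/3; μ^(3)=-17/3; μ^(4)=-8; μ^(5)=-15; μ^(6)=-71

((0, 0, 0, 2, 0, 0); (0, 0, 0, 1, 1, 1); (1, 1, 1, 0, 0, 0); (0, 2, 2, 0, 0, 0); (0, 0, 1, 0, 0, 0); (0, 0, 0, 0, 0, 1))


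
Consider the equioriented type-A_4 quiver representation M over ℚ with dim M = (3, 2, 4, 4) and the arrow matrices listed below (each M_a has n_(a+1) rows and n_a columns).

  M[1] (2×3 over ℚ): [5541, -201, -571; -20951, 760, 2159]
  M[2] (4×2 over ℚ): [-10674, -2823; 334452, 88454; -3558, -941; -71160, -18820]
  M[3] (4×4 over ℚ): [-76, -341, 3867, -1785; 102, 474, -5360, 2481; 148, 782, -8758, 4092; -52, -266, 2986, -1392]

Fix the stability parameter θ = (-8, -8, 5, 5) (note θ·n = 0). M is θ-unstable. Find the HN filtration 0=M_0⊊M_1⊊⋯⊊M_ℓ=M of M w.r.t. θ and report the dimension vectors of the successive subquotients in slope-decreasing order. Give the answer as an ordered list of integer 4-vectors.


Barcode: M ≅ I[1,1], I[1,2], I[1,4], I[3,3]^2, I[3,4], I[4,4]^2. HN layers by μ_θ (2 steps, strictly decreasing):
  μ^(1)=5; μ^(2)=-8

((0, 0, 4, 4); (3, 2, 0, 0))


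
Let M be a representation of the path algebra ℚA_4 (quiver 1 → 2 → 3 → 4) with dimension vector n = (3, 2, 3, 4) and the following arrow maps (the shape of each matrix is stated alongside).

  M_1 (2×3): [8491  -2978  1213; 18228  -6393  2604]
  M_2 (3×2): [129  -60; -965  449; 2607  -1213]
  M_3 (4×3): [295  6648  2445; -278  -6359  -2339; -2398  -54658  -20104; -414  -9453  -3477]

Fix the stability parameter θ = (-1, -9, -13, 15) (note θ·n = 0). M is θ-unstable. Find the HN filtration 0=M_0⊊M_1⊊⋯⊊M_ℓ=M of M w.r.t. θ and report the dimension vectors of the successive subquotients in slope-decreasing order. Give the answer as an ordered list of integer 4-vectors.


Barcode: M ≅ I[1,1], I[1,3], I[1,4], I[3,4], I[4,4]^2. HN layers by μ_θ (4 steps, strictly decreasing):
  μ^(1)=15; μ^(2)=-1; μ^(3)=-23/3; μ^(4)=-13

((0, 0, 0, 4); (1, 0, 0, 0); (2, 2, 2, 0); (0, 0, 1, 0))


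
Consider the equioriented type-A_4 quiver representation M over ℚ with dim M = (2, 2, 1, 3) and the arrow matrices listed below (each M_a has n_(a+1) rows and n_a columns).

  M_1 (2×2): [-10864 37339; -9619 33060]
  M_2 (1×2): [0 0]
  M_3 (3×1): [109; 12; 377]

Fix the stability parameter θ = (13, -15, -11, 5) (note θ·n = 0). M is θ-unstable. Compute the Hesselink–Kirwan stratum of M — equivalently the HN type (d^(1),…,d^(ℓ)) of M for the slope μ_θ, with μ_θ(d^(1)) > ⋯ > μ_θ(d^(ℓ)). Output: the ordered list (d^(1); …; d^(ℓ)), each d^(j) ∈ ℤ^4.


Barcode: M ≅ I[1,2]^2, I[3,4], I[4,4]^2. HN layers by μ_θ (3 steps, strictly decreasing):
  μ^(1)=5; μ^(2)=-1; μ^(3)=-11

((0, 0, 0, 3); (2, 2, 0, 0); (0, 0, 1, 0))


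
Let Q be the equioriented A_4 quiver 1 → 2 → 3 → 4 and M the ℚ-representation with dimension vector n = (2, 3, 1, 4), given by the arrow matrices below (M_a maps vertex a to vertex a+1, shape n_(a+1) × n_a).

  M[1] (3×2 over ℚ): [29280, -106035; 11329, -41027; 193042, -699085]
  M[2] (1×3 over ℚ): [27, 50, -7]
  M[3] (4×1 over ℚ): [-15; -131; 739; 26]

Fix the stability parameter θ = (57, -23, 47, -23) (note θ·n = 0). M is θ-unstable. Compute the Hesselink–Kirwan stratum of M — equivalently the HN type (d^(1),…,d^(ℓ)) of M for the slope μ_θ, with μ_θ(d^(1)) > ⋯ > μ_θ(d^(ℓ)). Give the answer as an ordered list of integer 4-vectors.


Via rank(M_{q-1}∘⋯∘M_p): M ≅ I[1,2], I[1,4], I[2,2], I[4,4]^3.
μ_θ-semistable layers: μ^(1)=17; μ^(2)=29/2; μ^(3)=-23

((1, 1, 0, 0); (1, 1, 1, 1); (0, 1, 0, 3))


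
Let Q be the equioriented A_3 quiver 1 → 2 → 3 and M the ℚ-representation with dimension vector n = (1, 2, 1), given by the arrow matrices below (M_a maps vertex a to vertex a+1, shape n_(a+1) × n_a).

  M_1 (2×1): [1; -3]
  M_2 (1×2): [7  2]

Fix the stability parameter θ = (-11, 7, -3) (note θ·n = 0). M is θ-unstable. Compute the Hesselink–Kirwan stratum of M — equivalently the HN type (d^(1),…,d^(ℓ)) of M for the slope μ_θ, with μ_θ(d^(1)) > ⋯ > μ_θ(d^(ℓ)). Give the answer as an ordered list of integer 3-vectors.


Barcode: M ≅ I[1,3], I[2,2]. HN layers by μ_θ (3 steps, strictly decreasing):
  μ^(1)=7; μ^(2)=2; μ^(3)=-11

((0, 1, 0); (0, 1, 1); (1, 0, 0))


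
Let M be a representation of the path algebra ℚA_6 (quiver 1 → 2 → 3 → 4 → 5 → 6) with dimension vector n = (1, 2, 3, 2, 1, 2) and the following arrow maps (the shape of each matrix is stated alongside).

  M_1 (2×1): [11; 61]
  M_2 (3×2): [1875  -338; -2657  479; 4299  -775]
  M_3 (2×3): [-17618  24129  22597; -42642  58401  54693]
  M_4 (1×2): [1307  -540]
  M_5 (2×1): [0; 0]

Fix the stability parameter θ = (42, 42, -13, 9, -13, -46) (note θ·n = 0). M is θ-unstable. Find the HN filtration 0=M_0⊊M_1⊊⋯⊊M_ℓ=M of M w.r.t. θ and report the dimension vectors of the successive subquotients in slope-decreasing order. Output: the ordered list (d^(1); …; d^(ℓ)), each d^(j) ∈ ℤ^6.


Barcode: M ≅ I[1,3], I[2,3], I[3,5], I[4,4], I[6,6]^2. HN layers by μ_θ (6 steps, strictly decreasing):
  μ^(1)=71/3; μ^(2)=29/2; μ^(3)=9; μ^(4)=-2; μ^(5)=-13; μ^(6)=-46

((1, 1, 1, 0, 0, 0); (0, 1, 1, 0, 0, 0); (0, 0, 0, 1, 0, 0); (0, 0, 0, 1, 1, 0); (0, 0, 1, 0, 0, 0); (0, 0, 0, 0, 0, 2))


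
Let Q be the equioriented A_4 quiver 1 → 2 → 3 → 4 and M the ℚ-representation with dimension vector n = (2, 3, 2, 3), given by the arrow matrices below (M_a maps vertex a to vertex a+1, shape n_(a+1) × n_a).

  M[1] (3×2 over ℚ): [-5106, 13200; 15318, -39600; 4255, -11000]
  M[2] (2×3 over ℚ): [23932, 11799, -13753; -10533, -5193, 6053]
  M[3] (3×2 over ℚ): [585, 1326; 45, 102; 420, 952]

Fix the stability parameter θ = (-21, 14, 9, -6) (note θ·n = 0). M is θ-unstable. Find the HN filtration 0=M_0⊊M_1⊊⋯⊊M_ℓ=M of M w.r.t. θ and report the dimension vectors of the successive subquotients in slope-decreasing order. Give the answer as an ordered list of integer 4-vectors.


Interval decomposition of M: I[1,1], I[1,4], I[2,2], I[2,3], I[4,4]^2.
HN type (ℓ=5): μ^(1)=14; μ^(2)=23/2; μ^(3)=17/3; μ^(4)=-6; μ^(5)=-21

((0, 1, 0, 0); (0, 1, 1, 0); (0, 1, 1, 1); (0, 0, 0, 2); (2, 0, 0, 0))


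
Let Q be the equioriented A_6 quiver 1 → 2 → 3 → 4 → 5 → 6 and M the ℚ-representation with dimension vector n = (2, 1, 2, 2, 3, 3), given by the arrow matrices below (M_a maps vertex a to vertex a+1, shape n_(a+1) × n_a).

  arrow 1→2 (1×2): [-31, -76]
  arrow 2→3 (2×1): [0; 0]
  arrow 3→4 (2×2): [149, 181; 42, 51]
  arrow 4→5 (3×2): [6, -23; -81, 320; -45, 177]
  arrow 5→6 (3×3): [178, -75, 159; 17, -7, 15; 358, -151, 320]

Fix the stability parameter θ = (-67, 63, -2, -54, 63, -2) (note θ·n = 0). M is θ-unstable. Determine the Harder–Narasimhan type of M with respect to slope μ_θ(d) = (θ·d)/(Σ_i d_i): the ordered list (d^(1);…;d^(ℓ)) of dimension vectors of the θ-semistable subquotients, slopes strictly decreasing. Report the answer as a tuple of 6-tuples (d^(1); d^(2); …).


Interval decomposition of M: I[1,1], I[1,2], I[3,6]^2, I[5,6].
HN type (ℓ=4): μ^(1)=63; μ^(2)=61/2; μ^(3)=-28; μ^(4)=-67

((0, 1, 0, 0, 0, 0); (0, 0, 0, 0, 3, 3); (0, 0, 2, 2, 0, 0); (2, 0, 0, 0, 0, 0))


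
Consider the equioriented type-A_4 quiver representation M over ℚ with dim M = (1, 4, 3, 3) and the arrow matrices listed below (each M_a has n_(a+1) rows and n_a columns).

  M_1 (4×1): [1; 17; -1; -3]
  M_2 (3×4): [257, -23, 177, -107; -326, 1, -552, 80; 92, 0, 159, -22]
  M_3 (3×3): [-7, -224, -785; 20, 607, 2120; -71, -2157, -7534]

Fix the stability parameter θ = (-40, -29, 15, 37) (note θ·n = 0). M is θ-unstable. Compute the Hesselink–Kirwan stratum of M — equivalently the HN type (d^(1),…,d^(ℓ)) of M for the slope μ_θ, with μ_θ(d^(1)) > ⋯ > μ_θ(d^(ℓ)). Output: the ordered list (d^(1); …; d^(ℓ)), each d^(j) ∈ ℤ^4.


Via rank(M_{q-1}∘⋯∘M_p): M ≅ I[1,4], I[2,2], I[2,4]^2.
μ_θ-semistable layers: μ^(1)=37; μ^(2)=15; μ^(3)=-29; μ^(4)=-40

((0, 0, 0, 3); (0, 0, 3, 0); (0, 4, 0, 0); (1, 0, 0, 0))


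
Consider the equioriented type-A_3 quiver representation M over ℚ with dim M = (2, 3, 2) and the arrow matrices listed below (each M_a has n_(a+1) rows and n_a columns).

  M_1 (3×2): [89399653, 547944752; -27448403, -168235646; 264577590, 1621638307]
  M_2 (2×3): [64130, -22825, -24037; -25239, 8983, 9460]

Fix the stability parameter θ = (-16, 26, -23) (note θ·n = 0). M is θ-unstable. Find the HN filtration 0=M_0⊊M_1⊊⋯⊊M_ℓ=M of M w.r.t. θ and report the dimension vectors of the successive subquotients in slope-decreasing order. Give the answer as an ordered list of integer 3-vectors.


Interval decomposition of M: I[1,3]^2, I[2,2].
HN type (ℓ=3): μ^(1)=26; μ^(2)=3/2; μ^(3)=-16

((0, 1, 0); (0, 2, 2); (2, 0, 0))


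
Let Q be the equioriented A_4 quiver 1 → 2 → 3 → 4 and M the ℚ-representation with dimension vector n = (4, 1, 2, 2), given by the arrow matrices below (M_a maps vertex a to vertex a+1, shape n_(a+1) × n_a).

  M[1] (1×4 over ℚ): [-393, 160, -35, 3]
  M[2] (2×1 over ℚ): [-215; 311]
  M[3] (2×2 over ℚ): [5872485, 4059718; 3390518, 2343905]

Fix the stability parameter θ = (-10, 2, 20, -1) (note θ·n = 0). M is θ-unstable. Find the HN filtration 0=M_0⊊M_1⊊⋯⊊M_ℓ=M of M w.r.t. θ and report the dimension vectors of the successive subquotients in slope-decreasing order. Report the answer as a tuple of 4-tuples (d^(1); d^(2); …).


Interval decomposition of M: I[1,1]^3, I[1,4], I[3,4].
HN type (ℓ=3): μ^(1)=19/2; μ^(2)=2; μ^(3)=-10

((0, 0, 2, 2); (0, 1, 0, 0); (4, 0, 0, 0))


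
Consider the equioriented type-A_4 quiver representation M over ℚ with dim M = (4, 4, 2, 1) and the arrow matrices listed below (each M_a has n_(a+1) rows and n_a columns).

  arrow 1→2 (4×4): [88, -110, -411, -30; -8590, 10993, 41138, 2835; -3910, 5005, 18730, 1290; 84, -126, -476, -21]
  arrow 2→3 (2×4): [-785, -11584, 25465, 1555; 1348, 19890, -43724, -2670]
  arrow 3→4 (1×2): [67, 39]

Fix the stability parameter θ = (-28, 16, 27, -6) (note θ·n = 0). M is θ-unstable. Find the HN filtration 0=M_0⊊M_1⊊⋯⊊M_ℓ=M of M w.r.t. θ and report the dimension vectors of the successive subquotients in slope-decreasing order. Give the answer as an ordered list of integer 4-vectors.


Via rank(M_{q-1}∘⋯∘M_p): M ≅ I[1,1], I[1,2], I[1,3], I[1,4], I[2,2].
μ_θ-semistable layers: μ^(1)=27; μ^(2)=16; μ^(3)=37/3; μ^(4)=-28

((0, 0, 1, 0); (0, 3, 0, 0); (0, 1, 1, 1); (4, 0, 0, 0))


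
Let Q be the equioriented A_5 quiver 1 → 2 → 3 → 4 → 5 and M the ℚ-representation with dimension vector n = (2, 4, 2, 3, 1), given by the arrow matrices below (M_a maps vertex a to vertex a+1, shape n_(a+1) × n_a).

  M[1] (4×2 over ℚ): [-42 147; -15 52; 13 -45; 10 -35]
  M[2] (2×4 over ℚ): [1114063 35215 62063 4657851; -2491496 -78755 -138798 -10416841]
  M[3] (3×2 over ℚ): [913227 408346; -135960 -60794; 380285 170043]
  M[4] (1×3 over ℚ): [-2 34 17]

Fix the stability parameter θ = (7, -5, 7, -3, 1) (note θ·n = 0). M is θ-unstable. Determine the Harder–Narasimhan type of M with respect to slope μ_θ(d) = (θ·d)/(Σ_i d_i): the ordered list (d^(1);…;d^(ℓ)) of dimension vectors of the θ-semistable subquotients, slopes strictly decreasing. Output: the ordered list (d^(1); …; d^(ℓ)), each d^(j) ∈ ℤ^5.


Via rank(M_{q-1}∘⋯∘M_p): M ≅ I[1,4], I[1,5], I[2,2]^2, I[4,4].
μ_θ-semistable layers: μ^(1)=2; μ^(2)=5/3; μ^(3)=1; μ^(4)=-3; μ^(5)=-5

((0, 0, 1, 1, 0); (0, 0, 1, 1, 1); (2, 2, 0, 0, 0); (0, 0, 0, 1, 0); (0, 2, 0, 0, 0))


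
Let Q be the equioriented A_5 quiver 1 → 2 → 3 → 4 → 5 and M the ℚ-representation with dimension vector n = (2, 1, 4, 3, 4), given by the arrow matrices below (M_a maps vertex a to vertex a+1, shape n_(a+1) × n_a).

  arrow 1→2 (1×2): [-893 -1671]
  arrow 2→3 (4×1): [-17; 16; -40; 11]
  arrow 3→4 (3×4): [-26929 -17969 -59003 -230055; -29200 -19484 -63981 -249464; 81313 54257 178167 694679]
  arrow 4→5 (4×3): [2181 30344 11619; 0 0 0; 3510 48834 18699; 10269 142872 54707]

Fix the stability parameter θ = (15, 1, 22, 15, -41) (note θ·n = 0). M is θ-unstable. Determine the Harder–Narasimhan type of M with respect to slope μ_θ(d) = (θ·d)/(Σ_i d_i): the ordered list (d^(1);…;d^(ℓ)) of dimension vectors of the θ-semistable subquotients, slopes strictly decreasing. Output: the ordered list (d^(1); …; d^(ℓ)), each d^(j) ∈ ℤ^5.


Via rank(M_{q-1}∘⋯∘M_p): M ≅ I[1,1], I[1,5], I[3,3]^2, I[3,4], I[4,5], I[5,5]^2.
μ_θ-semistable layers: μ^(1)=22; μ^(2)=37/2; μ^(3)=15; μ^(4)=12/5; μ^(5)=-13; μ^(6)=-41

((0, 0, 2, 0, 0); (0, 0, 1, 1, 0); (1, 0, 0, 0, 0); (1, 1, 1, 1, 1); (0, 0, 0, 1, 1); (0, 0, 0, 0, 2))


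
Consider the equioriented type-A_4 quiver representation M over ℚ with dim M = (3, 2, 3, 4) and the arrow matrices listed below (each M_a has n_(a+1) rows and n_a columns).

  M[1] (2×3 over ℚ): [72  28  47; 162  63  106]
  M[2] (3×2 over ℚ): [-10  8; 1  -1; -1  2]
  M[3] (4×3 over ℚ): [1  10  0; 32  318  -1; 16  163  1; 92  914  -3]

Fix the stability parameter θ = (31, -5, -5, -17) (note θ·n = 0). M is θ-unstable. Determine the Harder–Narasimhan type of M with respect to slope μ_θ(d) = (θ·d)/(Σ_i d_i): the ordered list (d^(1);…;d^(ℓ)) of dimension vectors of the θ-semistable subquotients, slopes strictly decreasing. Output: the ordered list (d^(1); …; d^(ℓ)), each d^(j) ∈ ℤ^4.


Interval decomposition of M: I[1,1], I[1,4]^2, I[3,4], I[4,4].
HN type (ℓ=4): μ^(1)=31; μ^(2)=1; μ^(3)=-11; μ^(4)=-17

((1, 0, 0, 0); (2, 2, 2, 2); (0, 0, 1, 1); (0, 0, 0, 1))


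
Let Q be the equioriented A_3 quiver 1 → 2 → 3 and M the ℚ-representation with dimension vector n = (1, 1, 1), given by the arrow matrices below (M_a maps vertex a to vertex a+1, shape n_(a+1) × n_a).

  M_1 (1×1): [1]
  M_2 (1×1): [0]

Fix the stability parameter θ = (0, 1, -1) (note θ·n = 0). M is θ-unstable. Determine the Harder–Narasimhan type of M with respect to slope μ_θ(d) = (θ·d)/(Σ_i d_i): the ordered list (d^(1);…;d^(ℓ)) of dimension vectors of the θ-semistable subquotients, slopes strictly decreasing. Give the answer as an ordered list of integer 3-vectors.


Via rank(M_{q-1}∘⋯∘M_p): M ≅ I[1,2], I[3,3].
μ_θ-semistable layers: μ^(1)=1; μ^(2)=0; μ^(3)=-1

((0, 1, 0); (1, 0, 0); (0, 0, 1))


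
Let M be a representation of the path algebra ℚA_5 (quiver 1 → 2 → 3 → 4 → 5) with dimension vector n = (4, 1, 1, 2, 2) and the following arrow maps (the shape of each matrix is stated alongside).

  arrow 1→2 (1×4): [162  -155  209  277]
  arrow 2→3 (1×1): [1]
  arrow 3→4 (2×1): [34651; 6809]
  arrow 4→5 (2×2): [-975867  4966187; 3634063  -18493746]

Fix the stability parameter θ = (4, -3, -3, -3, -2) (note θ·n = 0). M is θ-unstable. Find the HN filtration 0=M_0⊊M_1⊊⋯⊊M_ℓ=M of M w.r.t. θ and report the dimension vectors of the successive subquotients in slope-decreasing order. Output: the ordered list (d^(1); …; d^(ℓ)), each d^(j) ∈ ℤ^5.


Barcode: M ≅ I[1,1]^3, I[1,5], I[4,5]. HN layers by μ_θ (4 steps, strictly decreasing):
  μ^(1)=4; μ^(2)=-7/5; μ^(3)=-2; μ^(4)=-3

((3, 0, 0, 0, 0); (1, 1, 1, 1, 1); (0, 0, 0, 0, 1); (0, 0, 0, 1, 0))


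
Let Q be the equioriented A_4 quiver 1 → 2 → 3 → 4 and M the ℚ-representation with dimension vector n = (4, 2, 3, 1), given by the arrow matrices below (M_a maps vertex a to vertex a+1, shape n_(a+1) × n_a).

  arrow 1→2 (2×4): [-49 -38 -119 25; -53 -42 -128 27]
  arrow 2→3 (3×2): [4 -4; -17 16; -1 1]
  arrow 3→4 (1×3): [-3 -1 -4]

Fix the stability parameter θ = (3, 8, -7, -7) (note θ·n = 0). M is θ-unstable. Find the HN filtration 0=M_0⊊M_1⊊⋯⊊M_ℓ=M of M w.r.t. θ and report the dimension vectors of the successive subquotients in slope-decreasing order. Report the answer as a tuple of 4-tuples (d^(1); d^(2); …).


Via rank(M_{q-1}∘⋯∘M_p): M ≅ I[1,1]^2, I[1,3], I[1,4], I[3,3].
μ_θ-semistable layers: μ^(1)=3; μ^(2)=4/3; μ^(3)=-3/4; μ^(4)=-7

((2, 0, 0, 0); (1, 1, 1, 0); (1, 1, 1, 1); (0, 0, 1, 0))


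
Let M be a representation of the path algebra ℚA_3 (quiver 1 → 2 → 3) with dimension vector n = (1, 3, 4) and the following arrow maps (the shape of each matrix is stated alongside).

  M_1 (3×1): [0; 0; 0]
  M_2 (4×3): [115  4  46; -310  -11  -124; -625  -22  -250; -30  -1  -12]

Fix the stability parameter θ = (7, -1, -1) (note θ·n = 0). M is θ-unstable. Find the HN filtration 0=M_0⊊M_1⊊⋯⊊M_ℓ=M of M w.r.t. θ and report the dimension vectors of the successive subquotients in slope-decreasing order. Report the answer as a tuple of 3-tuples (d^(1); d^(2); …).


Interval decomposition of M: I[1,1], I[2,2], I[2,3]^2, I[3,3]^2.
HN type (ℓ=2): μ^(1)=7; μ^(2)=-1

((1, 0, 0); (0, 3, 4))


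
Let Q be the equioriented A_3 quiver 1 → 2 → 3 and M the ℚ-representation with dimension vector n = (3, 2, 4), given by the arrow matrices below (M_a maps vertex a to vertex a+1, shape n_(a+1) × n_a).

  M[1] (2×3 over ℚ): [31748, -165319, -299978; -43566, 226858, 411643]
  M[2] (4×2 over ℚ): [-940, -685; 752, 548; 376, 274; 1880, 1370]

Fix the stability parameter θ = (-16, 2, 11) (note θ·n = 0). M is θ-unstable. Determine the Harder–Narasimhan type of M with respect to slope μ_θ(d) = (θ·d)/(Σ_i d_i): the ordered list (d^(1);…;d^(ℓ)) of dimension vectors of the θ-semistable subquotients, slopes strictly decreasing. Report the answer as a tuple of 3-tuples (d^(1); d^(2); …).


Via rank(M_{q-1}∘⋯∘M_p): M ≅ I[1,1], I[1,2], I[1,3], I[3,3]^3.
μ_θ-semistable layers: μ^(1)=11; μ^(2)=2; μ^(3)=-16

((0, 0, 4); (0, 2, 0); (3, 0, 0))


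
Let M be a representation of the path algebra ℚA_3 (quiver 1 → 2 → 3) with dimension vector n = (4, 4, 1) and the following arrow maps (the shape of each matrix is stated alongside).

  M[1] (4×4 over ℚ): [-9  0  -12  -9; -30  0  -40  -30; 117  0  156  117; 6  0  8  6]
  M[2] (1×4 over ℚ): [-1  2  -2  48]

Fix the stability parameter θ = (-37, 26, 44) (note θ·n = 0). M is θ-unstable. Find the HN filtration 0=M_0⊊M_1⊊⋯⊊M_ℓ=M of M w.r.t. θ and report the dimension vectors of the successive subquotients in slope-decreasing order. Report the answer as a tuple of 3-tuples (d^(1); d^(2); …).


Via rank(M_{q-1}∘⋯∘M_p): M ≅ I[1,1]^3, I[1,3], I[2,2]^3.
μ_θ-semistable layers: μ^(1)=44; μ^(2)=26; μ^(3)=-37

((0, 0, 1); (0, 4, 0); (4, 0, 0))


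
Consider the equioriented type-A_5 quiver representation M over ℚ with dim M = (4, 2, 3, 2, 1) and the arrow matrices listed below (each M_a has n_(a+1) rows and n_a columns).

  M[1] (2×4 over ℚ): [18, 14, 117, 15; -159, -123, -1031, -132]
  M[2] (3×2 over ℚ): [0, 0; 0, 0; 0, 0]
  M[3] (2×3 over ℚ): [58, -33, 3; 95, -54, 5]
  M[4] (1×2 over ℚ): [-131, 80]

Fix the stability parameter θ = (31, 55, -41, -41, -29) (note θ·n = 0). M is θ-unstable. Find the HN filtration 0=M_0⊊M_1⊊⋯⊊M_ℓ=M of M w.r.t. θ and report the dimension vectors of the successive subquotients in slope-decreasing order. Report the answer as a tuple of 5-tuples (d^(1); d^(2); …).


Interval decomposition of M: I[1,1]^2, I[1,2]^2, I[3,3], I[3,4], I[3,5].
HN type (ℓ=4): μ^(1)=55; μ^(2)=31; μ^(3)=-29; μ^(4)=-41

((0, 2, 0, 0, 0); (4, 0, 0, 0, 0); (0, 0, 0, 0, 1); (0, 0, 3, 2, 0))


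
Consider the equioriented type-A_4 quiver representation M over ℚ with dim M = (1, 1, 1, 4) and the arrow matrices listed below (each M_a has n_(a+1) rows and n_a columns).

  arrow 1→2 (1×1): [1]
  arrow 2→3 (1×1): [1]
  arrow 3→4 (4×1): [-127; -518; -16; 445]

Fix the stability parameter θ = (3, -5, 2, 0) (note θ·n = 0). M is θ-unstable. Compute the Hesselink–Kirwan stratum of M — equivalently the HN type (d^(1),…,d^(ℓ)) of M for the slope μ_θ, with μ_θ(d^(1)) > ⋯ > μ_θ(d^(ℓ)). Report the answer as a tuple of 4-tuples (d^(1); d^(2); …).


Interval decomposition of M: I[1,4], I[4,4]^3.
HN type (ℓ=3): μ^(1)=1; μ^(2)=0; μ^(3)=-1

((0, 0, 1, 1); (0, 0, 0, 3); (1, 1, 0, 0))


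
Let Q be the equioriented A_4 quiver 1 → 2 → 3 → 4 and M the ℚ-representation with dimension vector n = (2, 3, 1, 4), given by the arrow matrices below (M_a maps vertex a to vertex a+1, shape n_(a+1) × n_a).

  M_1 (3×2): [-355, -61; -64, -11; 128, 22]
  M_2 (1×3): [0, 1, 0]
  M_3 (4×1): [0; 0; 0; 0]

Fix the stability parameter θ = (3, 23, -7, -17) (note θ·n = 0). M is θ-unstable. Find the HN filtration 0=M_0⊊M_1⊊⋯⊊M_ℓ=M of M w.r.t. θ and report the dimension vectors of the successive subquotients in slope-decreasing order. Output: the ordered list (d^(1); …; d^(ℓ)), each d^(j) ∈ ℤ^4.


Barcode: M ≅ I[1,2], I[1,3], I[2,2], I[4,4]^4. HN layers by μ_θ (4 steps, strictly decreasing):
  μ^(1)=23; μ^(2)=8; μ^(3)=3; μ^(4)=-17

((0, 2, 0, 0); (0, 1, 1, 0); (2, 0, 0, 0); (0, 0, 0, 4))


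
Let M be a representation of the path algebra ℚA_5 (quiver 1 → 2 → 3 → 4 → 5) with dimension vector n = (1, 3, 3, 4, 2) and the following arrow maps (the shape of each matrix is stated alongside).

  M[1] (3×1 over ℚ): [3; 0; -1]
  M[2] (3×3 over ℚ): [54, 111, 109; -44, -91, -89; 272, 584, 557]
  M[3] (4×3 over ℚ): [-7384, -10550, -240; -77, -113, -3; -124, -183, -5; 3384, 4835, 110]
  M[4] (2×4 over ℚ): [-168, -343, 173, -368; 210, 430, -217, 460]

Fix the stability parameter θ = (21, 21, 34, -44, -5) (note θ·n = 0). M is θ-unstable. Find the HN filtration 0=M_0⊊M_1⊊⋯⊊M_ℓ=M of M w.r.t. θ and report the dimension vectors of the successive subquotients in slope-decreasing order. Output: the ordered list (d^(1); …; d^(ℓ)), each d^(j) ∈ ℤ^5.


Barcode: M ≅ I[1,5], I[2,4], I[2,5], I[4,4]. HN layers by μ_θ (4 steps, strictly decreasing):
  μ^(1)=27/5; μ^(2)=11/3; μ^(3)=3/2; μ^(4)=-44

((1, 1, 1, 1, 1); (0, 1, 1, 1, 0); (0, 1, 1, 1, 1); (0, 0, 0, 1, 0))
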